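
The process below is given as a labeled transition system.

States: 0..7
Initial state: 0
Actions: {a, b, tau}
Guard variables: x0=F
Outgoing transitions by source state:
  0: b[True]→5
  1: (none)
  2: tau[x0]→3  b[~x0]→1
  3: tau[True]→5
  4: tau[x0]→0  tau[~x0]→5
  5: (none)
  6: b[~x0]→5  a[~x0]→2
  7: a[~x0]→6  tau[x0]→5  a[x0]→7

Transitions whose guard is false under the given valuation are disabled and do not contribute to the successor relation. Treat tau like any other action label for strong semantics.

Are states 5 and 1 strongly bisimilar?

Refine partition for ~:
  π0 = {{0,1,2,3,4,5,6,7}}
  π1 = {{0,2},{1,5},{3,4},{6},{7}}
stable after 2 split(s): 5 block(s)
5∈{1,5}, 1∈{1,5}

Answer: BISIMILAR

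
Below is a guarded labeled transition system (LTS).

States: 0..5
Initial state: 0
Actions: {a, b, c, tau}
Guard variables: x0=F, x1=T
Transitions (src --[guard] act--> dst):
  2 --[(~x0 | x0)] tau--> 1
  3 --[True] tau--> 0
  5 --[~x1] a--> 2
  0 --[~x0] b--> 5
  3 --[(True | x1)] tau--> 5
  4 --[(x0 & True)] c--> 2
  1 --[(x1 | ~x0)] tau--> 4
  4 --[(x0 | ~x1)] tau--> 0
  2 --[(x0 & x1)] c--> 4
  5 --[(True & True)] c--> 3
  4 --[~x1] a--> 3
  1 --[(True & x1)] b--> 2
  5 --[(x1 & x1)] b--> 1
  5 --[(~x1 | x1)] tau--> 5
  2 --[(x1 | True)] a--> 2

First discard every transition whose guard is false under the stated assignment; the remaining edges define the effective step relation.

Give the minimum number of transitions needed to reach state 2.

BFS to 2:
  depth 0: {0}
  depth 1: {5}
  depth 2: {1,3}
  depth 3: {2,4}
2 enters at depth 3; path b·b·b

Answer: 3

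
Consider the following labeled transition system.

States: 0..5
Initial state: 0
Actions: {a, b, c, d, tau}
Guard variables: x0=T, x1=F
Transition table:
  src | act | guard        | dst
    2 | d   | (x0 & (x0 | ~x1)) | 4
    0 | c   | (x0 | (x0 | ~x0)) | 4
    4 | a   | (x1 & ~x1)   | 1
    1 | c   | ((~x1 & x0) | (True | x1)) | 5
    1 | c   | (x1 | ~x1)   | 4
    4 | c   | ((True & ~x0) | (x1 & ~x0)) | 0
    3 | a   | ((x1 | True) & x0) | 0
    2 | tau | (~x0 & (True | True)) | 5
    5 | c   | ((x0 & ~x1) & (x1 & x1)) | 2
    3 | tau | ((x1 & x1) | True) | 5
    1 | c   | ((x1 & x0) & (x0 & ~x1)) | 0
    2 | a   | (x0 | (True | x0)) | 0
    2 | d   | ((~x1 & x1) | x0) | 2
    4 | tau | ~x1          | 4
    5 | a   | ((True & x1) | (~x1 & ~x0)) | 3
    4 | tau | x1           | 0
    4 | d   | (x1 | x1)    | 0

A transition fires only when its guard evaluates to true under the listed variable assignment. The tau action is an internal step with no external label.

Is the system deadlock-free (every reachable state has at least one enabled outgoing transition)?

Answer: DEADLOCK-FREE

Trace:
Reachable = {0,4}
  0: c→4  [1 exit(s)]
  4: tau→4  [1 exit(s)]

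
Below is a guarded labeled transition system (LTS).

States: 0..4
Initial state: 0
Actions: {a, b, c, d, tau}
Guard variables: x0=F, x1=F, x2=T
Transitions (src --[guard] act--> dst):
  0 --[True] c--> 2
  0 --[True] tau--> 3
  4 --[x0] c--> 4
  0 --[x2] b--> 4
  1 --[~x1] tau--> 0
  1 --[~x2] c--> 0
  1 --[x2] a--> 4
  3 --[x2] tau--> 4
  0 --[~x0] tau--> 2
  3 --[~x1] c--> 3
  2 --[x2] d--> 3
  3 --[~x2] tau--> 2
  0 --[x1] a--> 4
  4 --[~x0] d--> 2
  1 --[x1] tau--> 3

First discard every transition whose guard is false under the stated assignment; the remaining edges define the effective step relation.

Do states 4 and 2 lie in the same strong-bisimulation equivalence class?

Compute ~ classes (split until stable):
  round 0: {{0,1,2,3,4}}
  round 1: {{0},{1},{2,4},{3}}
  round 2: {{0},{1},{2},{3},{4}}
stable after 3 split(s): 5 block(s)
4∈{4}, 2∈{2}

Answer: NOT BISIMILAR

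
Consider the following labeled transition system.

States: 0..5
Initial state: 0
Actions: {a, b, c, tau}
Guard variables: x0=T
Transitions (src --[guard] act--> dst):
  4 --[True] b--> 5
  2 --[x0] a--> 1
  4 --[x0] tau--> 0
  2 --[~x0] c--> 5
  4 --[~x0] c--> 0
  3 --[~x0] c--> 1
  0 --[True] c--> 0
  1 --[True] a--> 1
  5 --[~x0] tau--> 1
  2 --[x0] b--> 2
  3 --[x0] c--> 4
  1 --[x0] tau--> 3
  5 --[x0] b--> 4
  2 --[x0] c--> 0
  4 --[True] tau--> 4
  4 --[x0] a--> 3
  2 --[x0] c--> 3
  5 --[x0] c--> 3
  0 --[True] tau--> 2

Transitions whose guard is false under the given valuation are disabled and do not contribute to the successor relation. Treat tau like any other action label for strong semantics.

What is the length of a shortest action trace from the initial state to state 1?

Answer: 2

Analysis:
Layered search for 1:
  Layer 0: {0}
  Layer 1: {2}
  Layer 2: {1,3}
first hit 1 at d=2 via tau·a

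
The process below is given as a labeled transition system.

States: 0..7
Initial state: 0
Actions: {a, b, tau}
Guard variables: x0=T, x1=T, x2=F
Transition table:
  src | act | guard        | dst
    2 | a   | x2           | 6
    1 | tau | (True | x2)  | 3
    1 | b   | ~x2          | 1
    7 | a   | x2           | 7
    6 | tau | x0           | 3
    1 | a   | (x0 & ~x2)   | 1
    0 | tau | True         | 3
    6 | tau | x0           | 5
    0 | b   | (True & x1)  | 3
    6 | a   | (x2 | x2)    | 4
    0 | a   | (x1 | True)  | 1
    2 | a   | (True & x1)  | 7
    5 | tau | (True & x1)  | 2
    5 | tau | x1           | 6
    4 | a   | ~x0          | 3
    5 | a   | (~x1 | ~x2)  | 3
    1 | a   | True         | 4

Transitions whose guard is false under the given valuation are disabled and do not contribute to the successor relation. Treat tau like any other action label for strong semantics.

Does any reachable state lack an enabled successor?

Answer: DEADLOCK at state 3

Trace:
R = {0,1,3,4}
  0: a→1  b→3  tau→3  [deg 3]
  1: a→1  a→4  b→1  tau→3  [deg 4]
  3: ∅  [STUCK]
  4: ∅  [STUCK]
trace reaching 3: tau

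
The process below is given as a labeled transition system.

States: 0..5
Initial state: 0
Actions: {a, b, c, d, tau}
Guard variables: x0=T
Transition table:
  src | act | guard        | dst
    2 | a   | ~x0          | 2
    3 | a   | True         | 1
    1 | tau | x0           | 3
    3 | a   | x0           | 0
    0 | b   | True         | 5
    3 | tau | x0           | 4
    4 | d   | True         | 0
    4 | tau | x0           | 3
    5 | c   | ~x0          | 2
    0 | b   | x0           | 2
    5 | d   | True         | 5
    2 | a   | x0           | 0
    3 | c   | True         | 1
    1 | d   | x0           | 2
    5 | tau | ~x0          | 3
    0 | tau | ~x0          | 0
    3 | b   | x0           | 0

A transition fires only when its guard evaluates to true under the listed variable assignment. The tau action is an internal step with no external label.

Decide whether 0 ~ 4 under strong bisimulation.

Answer: NOT BISIMILAR

Working:
Bisimulation quotient by refinement:
  P[0] = {{0,1,2,3,4,5}}
  P[1] = {{0},{1,4},{2},{3},{5}}
  P[2] = {{0},{1},{2},{3},{4},{5}}
6 equivalence class(es) (converged in 3)
0∈{0}, 4∈{4}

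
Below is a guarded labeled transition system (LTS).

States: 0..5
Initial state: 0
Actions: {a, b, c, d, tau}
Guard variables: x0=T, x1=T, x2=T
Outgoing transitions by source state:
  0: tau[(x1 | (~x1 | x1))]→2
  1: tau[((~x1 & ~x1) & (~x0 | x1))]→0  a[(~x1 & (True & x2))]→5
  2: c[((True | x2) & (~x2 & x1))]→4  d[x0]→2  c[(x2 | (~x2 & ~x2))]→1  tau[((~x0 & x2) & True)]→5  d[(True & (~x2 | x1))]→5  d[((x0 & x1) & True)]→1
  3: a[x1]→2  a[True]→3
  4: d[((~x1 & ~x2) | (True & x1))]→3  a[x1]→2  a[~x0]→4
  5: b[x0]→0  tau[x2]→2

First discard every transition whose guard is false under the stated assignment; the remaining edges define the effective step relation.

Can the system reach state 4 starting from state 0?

Answer: UNREACHABLE

Trace:
After dropping false guards: 11 live edges.
L0 = {0}
L1 = {2}  cumulative {0,2}
L2 = {1,5}  cumulative {0,1,2,5}
Reachable = {0,1,2,5}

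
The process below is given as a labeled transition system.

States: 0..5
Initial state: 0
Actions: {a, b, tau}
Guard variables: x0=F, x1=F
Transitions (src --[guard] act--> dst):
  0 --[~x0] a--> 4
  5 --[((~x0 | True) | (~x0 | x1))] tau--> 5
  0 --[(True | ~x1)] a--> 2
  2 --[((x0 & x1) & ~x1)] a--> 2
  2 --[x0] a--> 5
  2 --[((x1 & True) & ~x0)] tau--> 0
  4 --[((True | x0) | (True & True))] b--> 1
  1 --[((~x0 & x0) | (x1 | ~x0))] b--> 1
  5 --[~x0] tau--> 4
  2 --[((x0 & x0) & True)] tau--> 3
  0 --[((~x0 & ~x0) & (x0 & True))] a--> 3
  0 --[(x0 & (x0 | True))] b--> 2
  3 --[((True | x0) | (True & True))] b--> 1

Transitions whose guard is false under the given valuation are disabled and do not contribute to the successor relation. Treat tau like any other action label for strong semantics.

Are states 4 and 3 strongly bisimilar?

Answer: BISIMILAR

Working:
Compute ~ classes (split until stable):
  P[0] = {{0,1,2,3,4,5}}
  P[1] = {{0},{1,3,4},{2},{5}}
Fixed point at round 2; 4 class(es).
class of 4: {1,3,4}; class of 3: {1,3,4}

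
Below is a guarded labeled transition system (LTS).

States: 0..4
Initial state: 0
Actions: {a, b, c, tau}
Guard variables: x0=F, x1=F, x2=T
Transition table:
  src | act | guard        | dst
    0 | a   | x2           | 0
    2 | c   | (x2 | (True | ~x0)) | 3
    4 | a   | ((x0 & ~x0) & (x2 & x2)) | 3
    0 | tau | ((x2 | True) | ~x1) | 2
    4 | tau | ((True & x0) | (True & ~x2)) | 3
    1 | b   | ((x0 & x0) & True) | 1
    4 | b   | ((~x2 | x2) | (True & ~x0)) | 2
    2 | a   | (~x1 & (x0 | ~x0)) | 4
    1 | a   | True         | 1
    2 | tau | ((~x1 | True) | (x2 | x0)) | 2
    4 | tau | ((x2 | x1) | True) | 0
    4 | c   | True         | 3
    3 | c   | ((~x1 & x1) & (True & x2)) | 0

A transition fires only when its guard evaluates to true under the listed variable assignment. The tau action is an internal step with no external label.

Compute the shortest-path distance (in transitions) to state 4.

Layered search for 4:
  L0 = {0}
  L1 = {2}
  L2 = {3,4}
4 enters at depth 2; path tau·a

Answer: 2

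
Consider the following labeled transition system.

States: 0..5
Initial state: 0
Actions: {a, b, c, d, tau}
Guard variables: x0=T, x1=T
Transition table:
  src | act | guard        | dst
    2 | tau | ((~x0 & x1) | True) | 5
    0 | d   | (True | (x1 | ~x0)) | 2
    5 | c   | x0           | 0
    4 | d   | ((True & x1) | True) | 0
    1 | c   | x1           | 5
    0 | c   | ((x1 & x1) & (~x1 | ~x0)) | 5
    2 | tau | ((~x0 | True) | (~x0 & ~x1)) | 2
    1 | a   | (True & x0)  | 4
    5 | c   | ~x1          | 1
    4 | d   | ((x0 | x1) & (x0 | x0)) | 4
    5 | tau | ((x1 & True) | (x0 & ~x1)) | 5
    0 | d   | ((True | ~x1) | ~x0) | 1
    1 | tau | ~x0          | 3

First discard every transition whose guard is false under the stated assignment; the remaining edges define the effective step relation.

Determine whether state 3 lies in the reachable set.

Answer: UNREACHABLE

Working:
After dropping false guards: 10 live edges.
depth 0: {0}
depth 1: {1,2}  total {0,1,2}
depth 2: {4,5}  total {0,1,2,4,5}
R = {0,1,2,4,5}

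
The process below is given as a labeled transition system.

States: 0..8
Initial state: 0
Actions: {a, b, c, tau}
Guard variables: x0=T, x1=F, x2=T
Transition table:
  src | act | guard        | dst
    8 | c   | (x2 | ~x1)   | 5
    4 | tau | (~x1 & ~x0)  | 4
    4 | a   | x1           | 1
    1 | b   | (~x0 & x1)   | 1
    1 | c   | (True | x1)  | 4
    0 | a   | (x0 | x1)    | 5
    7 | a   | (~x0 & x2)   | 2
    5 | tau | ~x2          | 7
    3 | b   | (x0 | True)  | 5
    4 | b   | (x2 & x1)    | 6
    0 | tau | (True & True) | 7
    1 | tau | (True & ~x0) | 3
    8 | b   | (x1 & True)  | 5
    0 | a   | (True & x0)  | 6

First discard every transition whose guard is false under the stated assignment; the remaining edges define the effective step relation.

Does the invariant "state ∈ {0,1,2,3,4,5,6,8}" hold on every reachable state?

Allowed set {0,1,2,3,4,5,6,8}
Reachable = {0,5,6,7}
  0: ok
  5: ok
  6: ok
  7: VIOLATES
reach 7 via tau — violates

Answer: INVARIANT VIOLATED at state 7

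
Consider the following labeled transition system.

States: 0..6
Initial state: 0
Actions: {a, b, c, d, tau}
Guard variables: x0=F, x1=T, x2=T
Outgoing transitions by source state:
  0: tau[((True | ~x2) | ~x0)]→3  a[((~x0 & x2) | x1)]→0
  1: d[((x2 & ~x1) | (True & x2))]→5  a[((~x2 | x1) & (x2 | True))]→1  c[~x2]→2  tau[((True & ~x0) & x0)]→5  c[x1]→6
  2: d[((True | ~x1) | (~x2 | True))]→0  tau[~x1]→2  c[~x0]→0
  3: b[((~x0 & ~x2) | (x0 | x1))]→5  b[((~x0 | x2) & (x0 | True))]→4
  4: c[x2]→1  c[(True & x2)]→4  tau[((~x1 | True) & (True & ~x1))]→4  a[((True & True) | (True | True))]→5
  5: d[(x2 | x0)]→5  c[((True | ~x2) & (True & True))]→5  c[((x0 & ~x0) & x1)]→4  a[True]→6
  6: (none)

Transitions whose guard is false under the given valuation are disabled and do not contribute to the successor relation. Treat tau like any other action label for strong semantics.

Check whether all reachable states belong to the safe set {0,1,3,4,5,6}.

Answer: INVARIANT HOLDS

Working:
Allowed set {0,1,3,4,5,6}
Reachable = {0,1,3,4,5,6}
  0: safe
  1: safe
  3: safe
  4: safe
  5: safe
  6: safe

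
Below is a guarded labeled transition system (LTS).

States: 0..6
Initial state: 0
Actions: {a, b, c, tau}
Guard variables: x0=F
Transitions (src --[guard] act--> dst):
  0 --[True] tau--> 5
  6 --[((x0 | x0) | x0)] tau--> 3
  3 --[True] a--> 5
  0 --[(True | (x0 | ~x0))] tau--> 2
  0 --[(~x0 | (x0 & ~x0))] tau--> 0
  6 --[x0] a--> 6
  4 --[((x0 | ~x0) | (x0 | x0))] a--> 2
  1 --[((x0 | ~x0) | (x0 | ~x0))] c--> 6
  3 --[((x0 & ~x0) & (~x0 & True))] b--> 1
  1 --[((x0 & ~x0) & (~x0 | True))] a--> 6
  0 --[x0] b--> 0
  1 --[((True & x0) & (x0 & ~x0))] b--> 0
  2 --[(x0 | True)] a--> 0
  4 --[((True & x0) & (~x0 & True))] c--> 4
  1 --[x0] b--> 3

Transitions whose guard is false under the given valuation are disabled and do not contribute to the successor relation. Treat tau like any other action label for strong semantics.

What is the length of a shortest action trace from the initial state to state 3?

Answer: UNREACHABLE

Working:
Layered search for 3:
  depth 0: {0}
  depth 1: {2,5}
3 never appears.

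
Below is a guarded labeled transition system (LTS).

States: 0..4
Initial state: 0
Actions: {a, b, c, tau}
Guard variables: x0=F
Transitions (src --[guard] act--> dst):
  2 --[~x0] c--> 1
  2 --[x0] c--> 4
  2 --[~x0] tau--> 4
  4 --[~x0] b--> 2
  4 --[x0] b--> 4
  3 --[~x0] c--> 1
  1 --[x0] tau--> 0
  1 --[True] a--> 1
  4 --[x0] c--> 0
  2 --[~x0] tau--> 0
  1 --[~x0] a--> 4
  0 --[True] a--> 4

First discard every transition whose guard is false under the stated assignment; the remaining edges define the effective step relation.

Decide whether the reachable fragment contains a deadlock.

Reach set: {0,1,2,4}
  0: a→4  [deg 1]
  1: a→1  a→4  [deg 2]
  2: c→1  tau→0  tau→4  [deg 3]
  4: b→2  [deg 1]

Answer: DEADLOCK-FREE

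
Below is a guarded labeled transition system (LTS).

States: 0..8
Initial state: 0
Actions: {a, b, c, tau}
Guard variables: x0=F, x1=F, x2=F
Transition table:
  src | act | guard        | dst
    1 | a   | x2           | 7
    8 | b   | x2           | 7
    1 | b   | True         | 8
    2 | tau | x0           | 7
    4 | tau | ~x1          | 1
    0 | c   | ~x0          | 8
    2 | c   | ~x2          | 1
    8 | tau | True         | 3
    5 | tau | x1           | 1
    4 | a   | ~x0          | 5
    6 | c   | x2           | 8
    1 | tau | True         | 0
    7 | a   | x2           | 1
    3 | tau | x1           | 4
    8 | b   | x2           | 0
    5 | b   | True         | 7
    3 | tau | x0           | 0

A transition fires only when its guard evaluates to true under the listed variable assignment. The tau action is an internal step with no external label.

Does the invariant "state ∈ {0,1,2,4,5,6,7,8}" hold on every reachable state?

Answer: INVARIANT VIOLATED at state 3

Trace:
Inv-set: {0,1,2,4,5,6,7,8}
Reach set: {0,3,8}
  0: ✓
  3: VIOLATES
  8: ✓
reach 3 via c·tau — violates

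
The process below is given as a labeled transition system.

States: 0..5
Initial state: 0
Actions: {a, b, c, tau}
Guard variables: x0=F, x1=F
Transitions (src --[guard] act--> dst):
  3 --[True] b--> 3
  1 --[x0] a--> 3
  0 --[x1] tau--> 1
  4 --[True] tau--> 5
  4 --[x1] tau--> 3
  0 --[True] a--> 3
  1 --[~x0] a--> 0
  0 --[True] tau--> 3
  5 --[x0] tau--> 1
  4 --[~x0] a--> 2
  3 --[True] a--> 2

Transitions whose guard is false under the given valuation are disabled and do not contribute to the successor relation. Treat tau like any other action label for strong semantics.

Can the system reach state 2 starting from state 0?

Answer: REACHABLE

Trace:
Guard filter leaves 7 enabled edge(s).
Layer 0: {0}
Layer 1: {3}  total {0,3}
Layer 2: {2}  total {0,2,3}
R = {0,2,3}
witness 2: a·a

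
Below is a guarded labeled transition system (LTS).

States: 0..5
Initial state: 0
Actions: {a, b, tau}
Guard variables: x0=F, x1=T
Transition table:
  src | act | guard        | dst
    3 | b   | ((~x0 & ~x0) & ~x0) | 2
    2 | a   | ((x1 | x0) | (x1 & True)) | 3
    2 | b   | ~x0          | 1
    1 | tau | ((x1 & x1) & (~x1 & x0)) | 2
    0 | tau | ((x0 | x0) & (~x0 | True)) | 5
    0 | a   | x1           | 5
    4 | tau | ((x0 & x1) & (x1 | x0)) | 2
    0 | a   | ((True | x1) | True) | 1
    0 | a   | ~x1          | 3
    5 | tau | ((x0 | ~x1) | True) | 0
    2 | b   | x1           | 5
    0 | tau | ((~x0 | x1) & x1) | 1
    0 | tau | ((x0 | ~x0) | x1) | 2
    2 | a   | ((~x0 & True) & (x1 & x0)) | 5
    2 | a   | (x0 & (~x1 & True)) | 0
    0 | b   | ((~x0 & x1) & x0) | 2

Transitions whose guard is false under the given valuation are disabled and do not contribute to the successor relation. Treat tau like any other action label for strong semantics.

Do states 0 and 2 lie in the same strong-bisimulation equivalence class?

Bisimulation quotient by refinement:
  P[0] = {{0,1,2,3,4,5}}
  P[1] = {{0},{1,4},{2},{3},{5}}
stable after 2 split(s): 5 block(s)
0∈{0}, 2∈{2}

Answer: NOT BISIMILAR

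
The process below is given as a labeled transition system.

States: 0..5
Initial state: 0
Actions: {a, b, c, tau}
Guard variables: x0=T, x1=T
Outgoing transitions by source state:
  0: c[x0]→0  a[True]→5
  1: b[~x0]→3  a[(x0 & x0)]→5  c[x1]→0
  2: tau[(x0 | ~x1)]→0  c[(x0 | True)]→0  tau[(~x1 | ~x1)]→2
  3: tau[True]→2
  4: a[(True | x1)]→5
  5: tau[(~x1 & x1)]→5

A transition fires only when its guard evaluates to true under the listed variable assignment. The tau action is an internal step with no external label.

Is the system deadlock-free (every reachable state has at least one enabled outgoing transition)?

Reachable = {0,5}
  0: a→5  c→0  [2 out]
  5: ∅  [STUCK]
trace reaching 5: a

Answer: DEADLOCK at state 5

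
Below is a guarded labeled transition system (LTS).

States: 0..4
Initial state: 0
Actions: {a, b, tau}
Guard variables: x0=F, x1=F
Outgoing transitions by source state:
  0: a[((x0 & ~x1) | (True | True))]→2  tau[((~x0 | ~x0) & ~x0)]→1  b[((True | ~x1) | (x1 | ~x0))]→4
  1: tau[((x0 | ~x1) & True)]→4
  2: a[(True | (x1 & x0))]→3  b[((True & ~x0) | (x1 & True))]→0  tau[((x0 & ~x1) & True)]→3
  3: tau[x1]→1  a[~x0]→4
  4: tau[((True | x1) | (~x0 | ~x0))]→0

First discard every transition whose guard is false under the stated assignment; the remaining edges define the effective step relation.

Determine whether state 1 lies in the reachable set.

Answer: REACHABLE

Working:
After dropping false guards: 8 live edges.
L0 = {0}
L1 = {1,2,4}  total {0,1,2,4}
L2 = {3}  total {0,1,2,3,4}
Reach set: {0,1,2,3,4}
witness 1: tau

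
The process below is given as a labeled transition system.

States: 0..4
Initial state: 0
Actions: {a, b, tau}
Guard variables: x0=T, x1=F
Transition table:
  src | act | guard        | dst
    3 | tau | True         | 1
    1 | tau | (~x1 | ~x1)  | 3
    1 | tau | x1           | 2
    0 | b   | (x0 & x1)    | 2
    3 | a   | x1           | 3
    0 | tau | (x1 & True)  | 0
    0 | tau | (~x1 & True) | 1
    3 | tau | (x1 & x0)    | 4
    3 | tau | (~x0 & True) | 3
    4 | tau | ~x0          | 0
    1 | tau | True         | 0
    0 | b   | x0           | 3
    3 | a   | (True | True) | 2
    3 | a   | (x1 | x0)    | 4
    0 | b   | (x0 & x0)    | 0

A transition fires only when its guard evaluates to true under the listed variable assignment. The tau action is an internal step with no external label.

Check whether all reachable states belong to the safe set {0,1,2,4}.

Allowed set {0,1,2,4}
R = {0,1,2,3,4}
  0: ok
  1: ok
  2: ok
  3: VIOLATES
  4: ok
reach 3 via b — violates

Answer: INVARIANT VIOLATED at state 3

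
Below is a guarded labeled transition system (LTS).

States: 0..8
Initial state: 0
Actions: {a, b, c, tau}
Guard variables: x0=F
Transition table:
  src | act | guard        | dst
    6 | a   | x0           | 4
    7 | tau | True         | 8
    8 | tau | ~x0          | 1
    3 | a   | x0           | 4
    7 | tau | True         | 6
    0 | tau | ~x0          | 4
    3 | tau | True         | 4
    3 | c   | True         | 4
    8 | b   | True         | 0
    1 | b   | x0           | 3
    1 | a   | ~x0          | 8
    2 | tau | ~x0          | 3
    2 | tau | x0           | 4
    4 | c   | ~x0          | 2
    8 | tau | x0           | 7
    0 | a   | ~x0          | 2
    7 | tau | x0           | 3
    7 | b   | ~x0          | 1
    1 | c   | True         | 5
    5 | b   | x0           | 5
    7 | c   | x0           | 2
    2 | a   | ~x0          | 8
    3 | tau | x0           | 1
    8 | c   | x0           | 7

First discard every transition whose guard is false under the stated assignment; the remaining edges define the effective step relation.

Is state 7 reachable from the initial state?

Guard filter leaves 14 enabled edge(s).
Layer 0: {0}
Layer 1: {2,4}  total {0,2,4}
Layer 2: {3,8}  total {0,2,3,4,8}
Layer 3: {1}  total {0,1,2,3,4,8}
Layer 4: {5}  total {0,1,2,3,4,5,8}
Reach set: {0,1,2,3,4,5,8}

Answer: UNREACHABLE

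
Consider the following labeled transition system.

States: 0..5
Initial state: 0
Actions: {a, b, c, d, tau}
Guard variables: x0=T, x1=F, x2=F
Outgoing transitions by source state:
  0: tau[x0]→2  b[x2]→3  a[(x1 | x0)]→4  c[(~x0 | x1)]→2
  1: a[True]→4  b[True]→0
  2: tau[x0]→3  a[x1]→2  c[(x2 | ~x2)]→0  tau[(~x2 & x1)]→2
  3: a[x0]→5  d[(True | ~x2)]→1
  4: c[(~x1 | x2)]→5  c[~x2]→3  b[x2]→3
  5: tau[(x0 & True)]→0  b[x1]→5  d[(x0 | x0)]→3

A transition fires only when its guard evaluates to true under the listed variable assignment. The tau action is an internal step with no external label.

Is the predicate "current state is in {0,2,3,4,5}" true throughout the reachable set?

Answer: INVARIANT VIOLATED at state 1

Working:
Inv-set: {0,2,3,4,5}
R = {0,1,2,3,4,5}
  0: ✓
  1: VIOLATES
  2: ✓
  3: ✓
  4: ✓
  5: ✓
witness against invariant: tau·tau·d → 1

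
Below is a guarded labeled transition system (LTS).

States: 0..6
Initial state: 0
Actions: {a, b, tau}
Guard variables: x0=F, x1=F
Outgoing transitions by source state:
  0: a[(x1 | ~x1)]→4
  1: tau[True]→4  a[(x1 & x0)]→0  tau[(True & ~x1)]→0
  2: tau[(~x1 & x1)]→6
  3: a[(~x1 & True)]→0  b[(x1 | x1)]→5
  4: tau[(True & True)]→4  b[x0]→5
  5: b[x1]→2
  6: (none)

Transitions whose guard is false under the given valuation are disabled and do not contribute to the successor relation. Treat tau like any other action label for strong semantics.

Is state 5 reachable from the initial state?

Answer: UNREACHABLE

Analysis:
Guard filter leaves 5 enabled edge(s).
Layer 0: {0}
Layer 1: {4}  cumulative {0,4}
R = {0,4}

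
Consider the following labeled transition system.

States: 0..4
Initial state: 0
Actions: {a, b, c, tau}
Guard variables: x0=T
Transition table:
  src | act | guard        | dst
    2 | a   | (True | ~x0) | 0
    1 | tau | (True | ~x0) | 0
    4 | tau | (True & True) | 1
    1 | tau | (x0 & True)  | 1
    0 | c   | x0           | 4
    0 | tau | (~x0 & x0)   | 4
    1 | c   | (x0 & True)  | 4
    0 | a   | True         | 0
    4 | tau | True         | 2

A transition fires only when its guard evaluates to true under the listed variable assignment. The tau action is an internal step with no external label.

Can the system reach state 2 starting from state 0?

Answer: REACHABLE

Working:
Guard filter leaves 8 enabled edge(s).
L0 = {0}
L1 = {4}  cumulative {0,4}
L2 = {1,2}  cumulative {0,1,2,4}
Reach set: {0,1,2,4}
Path to 2: c·tau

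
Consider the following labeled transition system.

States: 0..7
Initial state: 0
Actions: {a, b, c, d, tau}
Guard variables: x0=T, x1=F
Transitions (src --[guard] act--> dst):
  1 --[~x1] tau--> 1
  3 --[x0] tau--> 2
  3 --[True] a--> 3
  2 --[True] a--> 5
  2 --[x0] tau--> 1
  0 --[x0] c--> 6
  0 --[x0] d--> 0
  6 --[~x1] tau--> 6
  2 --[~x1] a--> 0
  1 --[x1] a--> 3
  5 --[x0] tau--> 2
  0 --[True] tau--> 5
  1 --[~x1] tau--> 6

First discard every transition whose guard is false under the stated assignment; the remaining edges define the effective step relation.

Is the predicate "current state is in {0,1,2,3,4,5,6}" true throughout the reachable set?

Safe = {0,1,2,3,4,5,6}
R = {0,1,2,5,6}
  0: safe
  1: safe
  2: safe
  5: safe
  6: safe

Answer: INVARIANT HOLDS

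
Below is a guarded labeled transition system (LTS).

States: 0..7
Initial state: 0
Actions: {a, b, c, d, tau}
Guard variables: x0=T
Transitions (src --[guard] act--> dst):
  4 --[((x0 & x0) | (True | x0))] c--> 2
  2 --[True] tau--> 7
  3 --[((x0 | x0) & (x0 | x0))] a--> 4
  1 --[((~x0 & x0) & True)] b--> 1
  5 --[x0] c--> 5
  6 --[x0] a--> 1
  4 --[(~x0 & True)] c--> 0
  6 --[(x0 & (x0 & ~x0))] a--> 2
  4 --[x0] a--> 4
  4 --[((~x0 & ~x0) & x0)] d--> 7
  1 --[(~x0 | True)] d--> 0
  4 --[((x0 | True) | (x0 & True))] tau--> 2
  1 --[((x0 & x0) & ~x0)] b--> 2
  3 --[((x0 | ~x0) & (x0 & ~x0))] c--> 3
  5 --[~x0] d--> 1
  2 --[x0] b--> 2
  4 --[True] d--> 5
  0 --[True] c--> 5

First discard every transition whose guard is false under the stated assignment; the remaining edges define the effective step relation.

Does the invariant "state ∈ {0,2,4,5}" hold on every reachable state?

Answer: INVARIANT HOLDS

Analysis:
Allowed set {0,2,4,5}
R = {0,5}
  0: ok
  5: ok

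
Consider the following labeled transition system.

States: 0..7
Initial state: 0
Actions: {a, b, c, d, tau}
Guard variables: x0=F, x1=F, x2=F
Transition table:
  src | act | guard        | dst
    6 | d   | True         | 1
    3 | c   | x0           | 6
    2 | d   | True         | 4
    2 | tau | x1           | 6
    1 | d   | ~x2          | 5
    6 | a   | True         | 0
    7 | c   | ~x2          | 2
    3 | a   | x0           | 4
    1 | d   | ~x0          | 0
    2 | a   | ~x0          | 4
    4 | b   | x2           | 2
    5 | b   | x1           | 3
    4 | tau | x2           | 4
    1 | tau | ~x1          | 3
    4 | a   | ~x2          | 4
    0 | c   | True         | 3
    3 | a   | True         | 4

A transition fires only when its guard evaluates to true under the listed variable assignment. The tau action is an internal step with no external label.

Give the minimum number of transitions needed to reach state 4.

Layered search for 4:
  L0 = {0}
  L1 = {3}
  L2 = {4}
depth(4)=2, e.g. c·a

Answer: 2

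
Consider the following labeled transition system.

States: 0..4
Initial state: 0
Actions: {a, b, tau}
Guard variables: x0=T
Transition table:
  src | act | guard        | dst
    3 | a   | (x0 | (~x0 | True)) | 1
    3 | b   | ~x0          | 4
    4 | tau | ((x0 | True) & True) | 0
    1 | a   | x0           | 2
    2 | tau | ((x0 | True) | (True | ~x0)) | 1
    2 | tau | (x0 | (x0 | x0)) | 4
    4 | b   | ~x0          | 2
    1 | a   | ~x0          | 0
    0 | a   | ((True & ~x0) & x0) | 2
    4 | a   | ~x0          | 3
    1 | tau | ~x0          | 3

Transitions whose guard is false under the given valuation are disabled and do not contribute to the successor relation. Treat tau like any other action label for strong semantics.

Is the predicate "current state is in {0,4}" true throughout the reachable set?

Safe = {0,4}
Reachable = {0}
  0: ok

Answer: INVARIANT HOLDS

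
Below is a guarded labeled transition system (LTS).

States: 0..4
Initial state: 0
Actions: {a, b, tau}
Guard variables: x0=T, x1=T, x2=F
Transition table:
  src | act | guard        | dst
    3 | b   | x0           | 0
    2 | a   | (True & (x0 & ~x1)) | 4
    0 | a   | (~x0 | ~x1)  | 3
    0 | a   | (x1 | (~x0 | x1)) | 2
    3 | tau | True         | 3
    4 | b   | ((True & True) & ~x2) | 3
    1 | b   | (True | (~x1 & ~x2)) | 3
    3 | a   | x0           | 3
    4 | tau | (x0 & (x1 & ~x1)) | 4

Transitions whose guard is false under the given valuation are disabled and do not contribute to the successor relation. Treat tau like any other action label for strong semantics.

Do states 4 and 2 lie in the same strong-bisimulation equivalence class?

Bisimulation quotient by refinement:
  round 0: {{0,1,2,3,4}}
  round 1: {{0},{1,4},{2},{3}}
Fixed point at round 2; 4 class(es).
class of 4: {1,4}; class of 2: {2}

Answer: NOT BISIMILAR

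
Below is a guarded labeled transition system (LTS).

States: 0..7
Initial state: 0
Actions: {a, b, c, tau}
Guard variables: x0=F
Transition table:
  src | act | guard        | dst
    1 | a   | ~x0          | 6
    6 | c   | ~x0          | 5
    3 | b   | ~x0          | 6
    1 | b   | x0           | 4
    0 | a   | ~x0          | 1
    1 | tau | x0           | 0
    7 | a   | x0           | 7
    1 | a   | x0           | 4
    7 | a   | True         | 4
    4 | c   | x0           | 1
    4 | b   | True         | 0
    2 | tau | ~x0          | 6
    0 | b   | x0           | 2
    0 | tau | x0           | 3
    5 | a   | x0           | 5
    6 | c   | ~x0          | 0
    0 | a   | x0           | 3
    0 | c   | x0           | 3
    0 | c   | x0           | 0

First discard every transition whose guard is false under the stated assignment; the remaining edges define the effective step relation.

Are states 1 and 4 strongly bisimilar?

Bisimulation quotient by refinement:
  π0 = {{0,1,2,3,4,5,6,7}}
  π1 = {{0,1,7},{2},{3,4},{5},{6}}
  π2 = {{0},{1},{2},{3},{4},{5},{6},{7}}
stable after 3 split(s): 8 block(s)
1∈{1}, 4∈{4}

Answer: NOT BISIMILAR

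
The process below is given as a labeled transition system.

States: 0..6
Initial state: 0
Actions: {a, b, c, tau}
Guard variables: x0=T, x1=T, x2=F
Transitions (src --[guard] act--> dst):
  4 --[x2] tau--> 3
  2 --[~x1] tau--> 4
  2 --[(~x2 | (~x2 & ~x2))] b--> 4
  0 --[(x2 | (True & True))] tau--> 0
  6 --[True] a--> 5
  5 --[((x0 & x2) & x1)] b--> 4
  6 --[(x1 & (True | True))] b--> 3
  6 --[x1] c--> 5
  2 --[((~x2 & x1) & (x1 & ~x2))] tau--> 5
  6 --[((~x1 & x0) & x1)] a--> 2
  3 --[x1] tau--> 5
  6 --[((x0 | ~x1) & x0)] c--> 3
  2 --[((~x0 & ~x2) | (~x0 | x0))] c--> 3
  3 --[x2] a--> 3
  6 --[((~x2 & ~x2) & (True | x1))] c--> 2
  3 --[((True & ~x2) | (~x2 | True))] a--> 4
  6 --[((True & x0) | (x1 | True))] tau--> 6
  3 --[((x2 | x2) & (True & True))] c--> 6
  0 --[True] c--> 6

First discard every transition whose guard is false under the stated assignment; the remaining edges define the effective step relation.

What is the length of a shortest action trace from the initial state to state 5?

Layered search for 5:
  Layer 0: {0}
  Layer 1: {6}
  Layer 2: {2,3,5}
first hit 5 at d=2 via c·a

Answer: 2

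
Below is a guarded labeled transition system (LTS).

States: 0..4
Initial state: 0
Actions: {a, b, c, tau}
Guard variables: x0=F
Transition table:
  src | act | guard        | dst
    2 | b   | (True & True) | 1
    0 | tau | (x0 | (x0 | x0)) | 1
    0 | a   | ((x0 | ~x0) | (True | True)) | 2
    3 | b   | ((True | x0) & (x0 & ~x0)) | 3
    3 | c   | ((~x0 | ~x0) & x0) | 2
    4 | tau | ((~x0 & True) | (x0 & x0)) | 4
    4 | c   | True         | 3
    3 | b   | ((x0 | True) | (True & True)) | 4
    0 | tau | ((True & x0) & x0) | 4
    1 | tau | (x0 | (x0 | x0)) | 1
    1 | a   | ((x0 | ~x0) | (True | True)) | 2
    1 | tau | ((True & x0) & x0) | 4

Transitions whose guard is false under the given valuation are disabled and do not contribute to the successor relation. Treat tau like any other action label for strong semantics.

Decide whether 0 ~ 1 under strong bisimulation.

Refine partition for ~:
  P[0] = {{0,1,2,3,4}}
  P[1] = {{0,1},{2,3},{4}}
  P[2] = {{0,1},{2},{3},{4}}
Fixed point at round 3; 4 class(es).
[0]={0,1}  [1]={0,1}

Answer: BISIMILAR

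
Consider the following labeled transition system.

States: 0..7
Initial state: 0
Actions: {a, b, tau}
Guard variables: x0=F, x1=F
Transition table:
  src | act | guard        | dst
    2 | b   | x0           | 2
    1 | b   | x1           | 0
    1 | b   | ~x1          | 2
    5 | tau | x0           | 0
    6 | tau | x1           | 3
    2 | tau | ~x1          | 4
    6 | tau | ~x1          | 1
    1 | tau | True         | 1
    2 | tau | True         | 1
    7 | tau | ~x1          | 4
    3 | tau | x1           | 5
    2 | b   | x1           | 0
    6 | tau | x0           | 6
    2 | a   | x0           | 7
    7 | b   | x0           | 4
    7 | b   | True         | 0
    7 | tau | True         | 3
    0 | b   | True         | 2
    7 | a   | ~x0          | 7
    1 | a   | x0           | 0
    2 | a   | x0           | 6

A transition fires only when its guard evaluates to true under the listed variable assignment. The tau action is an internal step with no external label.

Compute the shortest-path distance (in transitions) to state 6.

BFS to 6:
  Layer 0: {0}
  Layer 1: {2}
  Layer 2: {1,4}
6 never appears.

Answer: UNREACHABLE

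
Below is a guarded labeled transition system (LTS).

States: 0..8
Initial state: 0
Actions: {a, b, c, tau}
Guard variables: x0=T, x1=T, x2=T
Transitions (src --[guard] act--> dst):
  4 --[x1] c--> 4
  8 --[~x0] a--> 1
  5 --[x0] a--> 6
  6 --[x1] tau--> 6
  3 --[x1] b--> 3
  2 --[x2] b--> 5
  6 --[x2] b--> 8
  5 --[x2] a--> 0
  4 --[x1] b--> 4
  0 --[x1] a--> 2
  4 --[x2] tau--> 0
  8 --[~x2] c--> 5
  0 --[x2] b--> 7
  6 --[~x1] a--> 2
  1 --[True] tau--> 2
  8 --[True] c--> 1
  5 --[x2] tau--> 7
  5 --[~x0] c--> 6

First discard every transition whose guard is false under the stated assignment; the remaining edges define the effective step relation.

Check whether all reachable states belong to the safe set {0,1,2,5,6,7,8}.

Answer: INVARIANT HOLDS

Working:
Allowed set {0,1,2,5,6,7,8}
R = {0,1,2,5,6,7,8}
  0: safe
  1: safe
  2: safe
  5: safe
  6: safe
  7: safe
  8: safe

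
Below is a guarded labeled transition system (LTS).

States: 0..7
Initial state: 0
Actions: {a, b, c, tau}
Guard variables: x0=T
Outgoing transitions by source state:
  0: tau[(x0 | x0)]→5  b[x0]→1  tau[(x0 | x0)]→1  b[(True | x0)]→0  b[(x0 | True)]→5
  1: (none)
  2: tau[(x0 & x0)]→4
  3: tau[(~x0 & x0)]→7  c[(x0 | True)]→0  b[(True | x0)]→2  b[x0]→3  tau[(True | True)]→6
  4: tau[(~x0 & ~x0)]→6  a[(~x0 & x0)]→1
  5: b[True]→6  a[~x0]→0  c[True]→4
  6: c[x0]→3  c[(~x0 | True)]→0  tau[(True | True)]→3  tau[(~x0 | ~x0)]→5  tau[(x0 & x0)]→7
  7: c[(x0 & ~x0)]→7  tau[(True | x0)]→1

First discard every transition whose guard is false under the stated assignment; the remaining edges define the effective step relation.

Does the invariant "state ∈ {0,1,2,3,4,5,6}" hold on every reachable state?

Answer: INVARIANT VIOLATED at state 7

Working:
Allowed set {0,1,2,3,4,5,6}
Reach set: {0,1,2,3,4,5,6,7}
  0: ok
  1: ok
  2: ok
  3: ok
  4: ok
  5: ok
  6: ok
  7: ✗ unsafe
witness against invariant: tau·b·tau → 7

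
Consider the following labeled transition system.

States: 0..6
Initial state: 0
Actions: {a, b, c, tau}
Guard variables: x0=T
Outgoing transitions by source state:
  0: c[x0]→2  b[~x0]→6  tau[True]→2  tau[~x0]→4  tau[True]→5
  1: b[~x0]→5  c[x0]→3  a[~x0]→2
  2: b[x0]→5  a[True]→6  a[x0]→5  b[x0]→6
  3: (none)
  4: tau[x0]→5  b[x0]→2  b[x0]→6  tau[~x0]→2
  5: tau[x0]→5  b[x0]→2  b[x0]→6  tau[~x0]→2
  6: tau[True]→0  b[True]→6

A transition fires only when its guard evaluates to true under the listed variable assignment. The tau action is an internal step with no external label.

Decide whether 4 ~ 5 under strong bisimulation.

Answer: BISIMILAR

Analysis:
Bisimulation quotient by refinement:
  round 0: {{0,1,2,3,4,5,6}}
  round 1: {{0},{1},{2},{3},{4,5,6}}
  round 2: {{0},{1},{2},{3},{4,5},{6}}
Fixed point at round 3; 6 class(es).
class of 4: {4,5}; class of 5: {4,5}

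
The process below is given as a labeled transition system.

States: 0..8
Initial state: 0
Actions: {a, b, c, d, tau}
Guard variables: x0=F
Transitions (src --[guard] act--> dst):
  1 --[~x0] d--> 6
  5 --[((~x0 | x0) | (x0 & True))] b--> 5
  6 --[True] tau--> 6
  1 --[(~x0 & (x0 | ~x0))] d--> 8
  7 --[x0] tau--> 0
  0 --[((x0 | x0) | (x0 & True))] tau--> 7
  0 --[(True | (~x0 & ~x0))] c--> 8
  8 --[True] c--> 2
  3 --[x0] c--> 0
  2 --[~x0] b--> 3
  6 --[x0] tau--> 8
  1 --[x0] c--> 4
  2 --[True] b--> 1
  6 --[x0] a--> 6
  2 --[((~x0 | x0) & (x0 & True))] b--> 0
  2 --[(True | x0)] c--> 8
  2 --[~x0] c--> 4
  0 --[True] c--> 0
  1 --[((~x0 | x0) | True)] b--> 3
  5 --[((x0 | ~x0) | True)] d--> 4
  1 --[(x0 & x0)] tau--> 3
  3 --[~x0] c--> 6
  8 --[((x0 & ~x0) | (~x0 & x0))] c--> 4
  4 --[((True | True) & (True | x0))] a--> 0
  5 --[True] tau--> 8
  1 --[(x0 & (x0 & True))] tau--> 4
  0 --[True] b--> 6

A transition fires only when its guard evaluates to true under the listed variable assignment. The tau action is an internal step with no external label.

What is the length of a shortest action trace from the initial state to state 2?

BFS to 2:
  Layer 0: {0}
  Layer 1: {6,8}
  Layer 2: {2}
2 enters at depth 2; path c·c

Answer: 2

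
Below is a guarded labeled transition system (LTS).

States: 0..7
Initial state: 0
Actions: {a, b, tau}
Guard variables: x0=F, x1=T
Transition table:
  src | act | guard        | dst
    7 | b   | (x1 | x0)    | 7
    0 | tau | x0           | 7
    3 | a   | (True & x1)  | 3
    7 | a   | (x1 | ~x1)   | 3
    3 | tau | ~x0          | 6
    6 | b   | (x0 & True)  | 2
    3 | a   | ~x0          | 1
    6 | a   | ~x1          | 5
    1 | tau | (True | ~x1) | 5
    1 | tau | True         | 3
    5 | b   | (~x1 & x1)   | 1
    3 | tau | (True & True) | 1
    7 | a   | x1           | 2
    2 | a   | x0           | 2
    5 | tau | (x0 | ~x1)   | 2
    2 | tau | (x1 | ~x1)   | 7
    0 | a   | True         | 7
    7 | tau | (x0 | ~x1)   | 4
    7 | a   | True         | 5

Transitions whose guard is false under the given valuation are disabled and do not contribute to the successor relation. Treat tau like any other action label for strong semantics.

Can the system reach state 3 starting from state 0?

After dropping false guards: 12 live edges.
L0 = {0}
L1 = {7}  total {0,7}
L2 = {2,3,5}  total {0,2,3,5,7}
L3 = {1,6}  total {0,1,2,3,5,6,7}
Reach set: {0,1,2,3,5,6,7}
Path to 3: a·a

Answer: REACHABLE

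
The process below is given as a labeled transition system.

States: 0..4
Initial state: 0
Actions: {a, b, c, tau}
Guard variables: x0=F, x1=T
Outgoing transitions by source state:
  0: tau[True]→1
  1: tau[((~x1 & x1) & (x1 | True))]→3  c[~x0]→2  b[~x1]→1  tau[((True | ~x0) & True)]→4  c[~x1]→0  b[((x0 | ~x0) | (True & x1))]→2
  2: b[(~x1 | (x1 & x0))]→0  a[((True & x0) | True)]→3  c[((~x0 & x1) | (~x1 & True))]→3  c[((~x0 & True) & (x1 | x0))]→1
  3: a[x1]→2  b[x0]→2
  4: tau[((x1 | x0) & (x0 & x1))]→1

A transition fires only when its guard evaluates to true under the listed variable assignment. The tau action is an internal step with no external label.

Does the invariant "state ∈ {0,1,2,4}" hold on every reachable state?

Answer: INVARIANT VIOLATED at state 3

Analysis:
Allowed set {0,1,2,4}
R = {0,1,2,3,4}
  0: ✓
  1: ✓
  2: ✓
  3: outside
  4: ✓
witness against invariant: tau·c·a → 3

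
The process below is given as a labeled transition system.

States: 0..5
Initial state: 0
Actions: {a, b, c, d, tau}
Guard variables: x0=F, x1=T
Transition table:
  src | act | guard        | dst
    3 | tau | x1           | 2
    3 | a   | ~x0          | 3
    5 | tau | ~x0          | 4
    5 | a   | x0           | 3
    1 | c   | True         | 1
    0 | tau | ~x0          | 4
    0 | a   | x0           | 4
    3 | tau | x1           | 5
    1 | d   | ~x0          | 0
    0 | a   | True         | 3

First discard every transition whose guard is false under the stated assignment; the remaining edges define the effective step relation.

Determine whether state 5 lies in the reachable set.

Answer: REACHABLE

Trace:
Guard filter leaves 8 enabled edge(s).
L0 = {0}
L1 = {3,4}  now seen {0,3,4}
L2 = {2,5}  now seen {0,2,3,4,5}
Reachable = {0,2,3,4,5}
trace reaching 5: a·tau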